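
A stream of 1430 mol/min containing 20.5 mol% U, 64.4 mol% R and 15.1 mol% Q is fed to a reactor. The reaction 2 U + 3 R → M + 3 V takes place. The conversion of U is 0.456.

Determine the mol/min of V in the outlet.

201 mol/min

U reacted = 0.456 × 293.1 = 133.7 mol/min; ν_U = −2, so ξ = 133.7/2 = 66.84 mol/min.
Outlet amounts (n = n₀ + ν ξ):
  U: 293.1 − 2(66.84) = 159.5
  R: 920.9 − 3(66.84) = 720.4
  M: 0 + 1(66.84) = 66.84
  V: 0 + 3(66.84) = 200.5
  Q: 215.9 (inert)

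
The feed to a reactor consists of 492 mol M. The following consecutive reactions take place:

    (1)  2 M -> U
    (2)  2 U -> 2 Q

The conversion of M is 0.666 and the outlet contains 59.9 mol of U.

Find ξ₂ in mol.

ξ₂ = 52 mol

Conversion of M: M consumed = 2ξ₁ = 0.666 × 492 → ξ₁ = 163.8 mol.
U balance: n_U = 0 + 1ξ₁ − 2ξ₂ = 59.9 → ξ₂ = (1·163.8 − 59.9)/2 = 51.97 mol.
Outlet amounts (n = n₀ + Σ ν·ξ):
  M: 492 − 2(163.8) = 164.3
  U: 0 + 1(163.8) − 2(51.97) = 59.9
  Q: 0 + 2(51.97) = 103.9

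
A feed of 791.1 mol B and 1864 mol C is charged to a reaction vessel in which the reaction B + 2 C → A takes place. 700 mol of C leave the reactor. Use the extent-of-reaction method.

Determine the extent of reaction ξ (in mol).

For C: n = n₀ − 2ξ → 700 = 1864 − 2ξ, giving ξ = 582 mol.
Outlet amounts (n = n₀ + ν ξ):
  B: 791.1 − 1(582) = 209.1
  C: 1864 − 2(582) = 700
  A: 0 + 1(582) = 582

ξ = 582 mol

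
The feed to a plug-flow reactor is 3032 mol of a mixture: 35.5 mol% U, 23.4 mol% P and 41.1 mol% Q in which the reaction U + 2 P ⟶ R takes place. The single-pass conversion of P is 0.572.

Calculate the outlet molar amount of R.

P reacted = 0.572 × 709.5 = 405.8 mol; ν_P = −2, so ξ = 405.8/2 = 202.9 mol.
Outlet amounts (n = n₀ + ν ξ):
  U: 1076 − 1(202.9) = 873.4
  P: 709.5 − 2(202.9) = 303.7
  R: 0 + 1(202.9) = 202.9
  Q: 1246 (inert)

203 mol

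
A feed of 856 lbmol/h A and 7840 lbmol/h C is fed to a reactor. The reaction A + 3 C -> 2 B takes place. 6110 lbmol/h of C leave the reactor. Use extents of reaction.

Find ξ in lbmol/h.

ξ = 577 lbmol/h

For C: n = n₀ − 3ξ → 6110 = 7840 − 3ξ, giving ξ = 576.7 lbmol/h.
Outlet amounts (n = n₀ + ν ξ):
  A: 856 − 1(576.7) = 279.3
  C: 7840 − 3(576.7) = 6110
  B: 0 + 2(576.7) = 1153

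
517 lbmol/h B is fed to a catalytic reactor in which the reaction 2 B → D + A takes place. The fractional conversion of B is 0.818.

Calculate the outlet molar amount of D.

B reacted = 0.818 × 517 = 422.9 lbmol/h; ν_B = −2, so ξ = 422.9/2 = 211.5 lbmol/h.
Outlet amounts (n = n₀ + ν ξ):
  B: 517 − 2(211.5) = 94.09
  D: 0 + 1(211.5) = 211.5
  A: 0 + 1(211.5) = 211.5

211 lbmol/h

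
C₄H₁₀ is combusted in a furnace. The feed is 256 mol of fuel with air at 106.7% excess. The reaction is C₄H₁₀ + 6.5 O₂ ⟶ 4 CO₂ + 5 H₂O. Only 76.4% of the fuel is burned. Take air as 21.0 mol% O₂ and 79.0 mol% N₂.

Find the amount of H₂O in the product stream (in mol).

978 mol

Stoichiometric O₂ = 6.5 × 256 = 1664 mol; O₂ fed = 1664 × 2.067 = 3439 mol.
N₂ fed = 3439 × 79/21 = 12940 mol.
Fuel reacted = 0.764 × 256 → ξ = 195.6 mol.
Outlet (n = n₀ + ν ξ):
  C₄H₁₀: 256 − 1(195.6) = 60.42
  O₂: 3439 − 6.5(195.6) = 2168
  N₂: 12940 (inert)
  CO₂: 0 + 4(195.6) = 782.3
  H₂O: 0 + 5(195.6) = 977.9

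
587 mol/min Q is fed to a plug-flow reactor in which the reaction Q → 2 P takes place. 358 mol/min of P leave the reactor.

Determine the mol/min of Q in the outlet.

408 mol/min

For P: n = n₀ + 2ξ → 358 = 0 + 2ξ, giving ξ = 179 mol/min.
Outlet amounts (n = n₀ + ν ξ):
  Q: 587 − 1(179) = 408
  P: 0 + 2(179) = 358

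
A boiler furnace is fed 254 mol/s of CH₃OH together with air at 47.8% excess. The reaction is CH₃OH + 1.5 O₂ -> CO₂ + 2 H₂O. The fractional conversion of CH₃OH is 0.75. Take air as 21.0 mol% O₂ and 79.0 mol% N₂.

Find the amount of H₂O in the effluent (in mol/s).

381 mol/s

Stoichiometric O₂ = 1.5 × 254 = 381 mol/s; O₂ fed = 381 × 1.478 = 563.1 mol/s.
N₂ fed = 563.1 × 79/21 = 2118 mol/s.
Fuel reacted = 0.75 × 254 → ξ = 190.5 mol/s.
Outlet (n = n₀ + ν ξ):
  CH₃OH: 254 − 1(190.5) = 63.5
  O₂: 563.1 − 1.5(190.5) = 277.4
  N₂: 2118 (inert)
  CO₂: 0 + 1(190.5) = 190.5
  H₂O: 0 + 2(190.5) = 381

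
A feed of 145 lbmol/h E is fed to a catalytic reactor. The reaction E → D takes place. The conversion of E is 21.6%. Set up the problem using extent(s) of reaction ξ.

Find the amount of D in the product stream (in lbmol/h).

31.3 lbmol/h

E reacted = 0.216 × 145 = 31.32 lbmol/h; ν_E = −1, so ξ = 31.32/1 = 31.32 lbmol/h.
Outlet amounts (n = n₀ + ν ξ):
  E: 145 − 1(31.32) = 113.7
  D: 0 + 1(31.32) = 31.32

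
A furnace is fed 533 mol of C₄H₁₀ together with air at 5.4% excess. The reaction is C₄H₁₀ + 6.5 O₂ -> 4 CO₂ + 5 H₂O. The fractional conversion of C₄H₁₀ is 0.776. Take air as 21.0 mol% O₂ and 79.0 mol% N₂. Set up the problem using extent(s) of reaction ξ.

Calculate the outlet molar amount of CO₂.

Stoichiometric O₂ = 6.5 × 533 = 3464 mol; O₂ fed = 3464 × 1.054 = 3652 mol.
N₂ fed = 3652 × 79/21 = 13740 mol.
Fuel reacted = 0.776 × 533 → ξ = 413.6 mol.
Outlet (n = n₀ + ν ξ):
  C₄H₁₀: 533 − 1(413.6) = 119.4
  O₂: 3652 − 6.5(413.6) = 963.1
  N₂: 13740 (inert)
  CO₂: 0 + 4(413.6) = 1654
  H₂O: 0 + 5(413.6) = 2068

1650 mol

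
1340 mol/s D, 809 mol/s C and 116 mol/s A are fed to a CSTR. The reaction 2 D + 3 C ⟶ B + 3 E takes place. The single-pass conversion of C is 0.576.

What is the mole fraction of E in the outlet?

0.221

C reacted = 0.576 × 809 = 466 mol/s; ν_C = −3, so ξ = 466/3 = 155.3 mol/s.
Outlet amounts (n = n₀ + ν ξ):
  D: 1340 − 2(155.3) = 1029
  C: 809 − 3(155.3) = 343
  B: 0 + 1(155.3) = 155.3
  E: 0 + 3(155.3) = 466
  A: 116 (inert)
Total out = 2110 mol/s; y_E = 466 / 2110 = 0.2209.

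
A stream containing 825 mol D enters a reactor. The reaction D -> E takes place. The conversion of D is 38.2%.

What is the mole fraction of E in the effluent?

0.382

D reacted = 0.382 × 825 = 315.1 mol; ν_D = −1, so ξ = 315.1/1 = 315.1 mol.
Outlet amounts (n = n₀ + ν ξ):
  D: 825 − 1(315.1) = 509.9
  E: 0 + 1(315.1) = 315.1
Total out = 825 mol; y_E = 315.1 / 825 = 0.382.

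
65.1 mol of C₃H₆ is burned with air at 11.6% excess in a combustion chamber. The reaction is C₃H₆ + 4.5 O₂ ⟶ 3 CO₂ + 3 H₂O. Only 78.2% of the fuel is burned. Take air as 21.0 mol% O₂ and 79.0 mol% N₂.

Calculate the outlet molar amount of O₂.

Stoichiometric O₂ = 4.5 × 65.1 = 292.9 mol; O₂ fed = 292.9 × 1.116 = 326.9 mol.
N₂ fed = 326.9 × 79/21 = 1230 mol.
Fuel reacted = 0.782 × 65.1 → ξ = 50.91 mol.
Outlet (n = n₀ + ν ξ):
  C₃H₆: 65.1 − 1(50.91) = 14.19
  O₂: 326.9 − 4.5(50.91) = 97.85
  N₂: 1230 (inert)
  CO₂: 0 + 3(50.91) = 152.7
  H₂O: 0 + 3(50.91) = 152.7

97.8 mol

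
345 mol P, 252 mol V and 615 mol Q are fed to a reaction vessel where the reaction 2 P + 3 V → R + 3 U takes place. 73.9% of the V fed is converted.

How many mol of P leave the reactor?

221 mol

V reacted = 0.739 × 252 = 186.2 mol; ν_V = −3, so ξ = 186.2/3 = 62.08 mol.
Outlet amounts (n = n₀ + ν ξ):
  P: 345 − 2(62.08) = 220.8
  V: 252 − 3(62.08) = 65.77
  R: 0 + 1(62.08) = 62.08
  U: 0 + 3(62.08) = 186.2
  Q: 615 (inert)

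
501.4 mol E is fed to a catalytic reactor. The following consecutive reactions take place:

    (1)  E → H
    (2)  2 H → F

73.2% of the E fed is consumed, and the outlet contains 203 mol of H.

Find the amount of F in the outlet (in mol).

82 mol

Conversion of E: E consumed = 1ξ₁ = 0.732 × 501.4 → ξ₁ = 367 mol.
H balance: n_H = 0 + 1ξ₁ − 2ξ₂ = 203 → ξ₂ = (1·367 − 203)/2 = 82.01 mol.
Outlet amounts (n = n₀ + Σ ν·ξ):
  E: 501.4 − 1(367) = 134.4
  H: 0 + 1(367) − 2(82.01) = 203
  F: 0 + 1(82.01) = 82.01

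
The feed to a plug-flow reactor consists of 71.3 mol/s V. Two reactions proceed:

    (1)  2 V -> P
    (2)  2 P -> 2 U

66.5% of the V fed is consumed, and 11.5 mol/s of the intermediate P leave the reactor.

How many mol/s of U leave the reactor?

Conversion of V: V consumed = 2ξ₁ = 0.665 × 71.3 → ξ₁ = 23.71 mol/s.
P balance: n_P = 0 + 1ξ₁ − 2ξ₂ = 11.5 → ξ₂ = (1·23.71 − 11.5)/2 = 6.104 mol/s.
Outlet amounts (n = n₀ + Σ ν·ξ):
  V: 71.3 − 2(23.71) = 23.89
  P: 0 + 1(23.71) − 2(6.104) = 11.5
  U: 0 + 2(6.104) = 12.21

12.2 mol/s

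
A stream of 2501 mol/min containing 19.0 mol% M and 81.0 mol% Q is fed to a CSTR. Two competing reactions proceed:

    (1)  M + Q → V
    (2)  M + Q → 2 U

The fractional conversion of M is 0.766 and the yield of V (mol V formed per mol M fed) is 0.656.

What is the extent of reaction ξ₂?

Yield of V: 1ξ₁ / 475.2 = 0.656 → ξ₁ = 311.7 mol/min.
Conversion of M: 1ξ₁ + 1ξ₂ = 0.766 × 475.2 = 364 → ξ₂ = 52.27 mol/min.
Outlet amounts (n = n₀ + Σ ν·ξ):
  M: 475.2 − 1(311.7) − 1(52.27) = 111.2
  Q: 2026 − 1(311.7) − 1(52.27) = 1662
  V: 0 + 1(311.7) = 311.7
  U: 0 + 2(52.27) = 104.5

ξ₂ = 52.3 mol/min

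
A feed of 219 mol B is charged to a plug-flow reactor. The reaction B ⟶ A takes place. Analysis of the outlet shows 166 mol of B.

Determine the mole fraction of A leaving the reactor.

0.242

For B: n = n₀ − 1ξ → 166 = 219 − 1ξ, giving ξ = 53 mol.
Outlet amounts (n = n₀ + ν ξ):
  B: 219 − 1(53) = 166
  A: 0 + 1(53) = 53
Total out = 219 mol; y_A = 53 / 219 = 0.242.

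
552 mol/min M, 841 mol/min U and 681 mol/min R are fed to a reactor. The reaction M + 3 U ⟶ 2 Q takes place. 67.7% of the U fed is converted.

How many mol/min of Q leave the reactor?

U reacted = 0.677 × 841 = 569.4 mol/min; ν_U = −3, so ξ = 569.4/3 = 189.8 mol/min.
Outlet amounts (n = n₀ + ν ξ):
  M: 552 − 1(189.8) = 362.2
  U: 841 − 3(189.8) = 271.6
  Q: 0 + 2(189.8) = 379.6
  R: 681 (inert)

380 mol/min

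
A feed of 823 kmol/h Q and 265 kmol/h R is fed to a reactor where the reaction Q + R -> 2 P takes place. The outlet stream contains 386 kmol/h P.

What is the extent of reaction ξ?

ξ = 193 kmol/h

For P: n = n₀ + 2ξ → 386 = 0 + 2ξ, giving ξ = 193 kmol/h.
Outlet amounts (n = n₀ + ν ξ):
  Q: 823 − 1(193) = 630
  R: 265 − 1(193) = 72
  P: 0 + 2(193) = 386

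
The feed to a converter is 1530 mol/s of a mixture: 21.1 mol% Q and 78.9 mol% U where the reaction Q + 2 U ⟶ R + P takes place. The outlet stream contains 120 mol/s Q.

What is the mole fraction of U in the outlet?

0.604

For Q: n = n₀ − 1ξ → 120 = 322.8 − 1ξ, giving ξ = 202.8 mol/s.
Outlet amounts (n = n₀ + ν ξ):
  Q: 322.8 − 1(202.8) = 120
  U: 1207 − 2(202.8) = 801.5
  R: 0 + 1(202.8) = 202.8
  P: 0 + 1(202.8) = 202.8
Total out = 1327 mol/s; y_U = 801.5 / 1327 = 0.6039.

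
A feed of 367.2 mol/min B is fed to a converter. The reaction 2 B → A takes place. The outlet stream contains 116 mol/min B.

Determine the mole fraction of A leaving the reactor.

0.52

For B: n = n₀ − 2ξ → 116 = 367.2 − 2ξ, giving ξ = 125.6 mol/min.
Outlet amounts (n = n₀ + ν ξ):
  B: 367.2 − 2(125.6) = 116
  A: 0 + 1(125.6) = 125.6
Total out = 241.6 mol/min; y_A = 125.6 / 241.6 = 0.5199.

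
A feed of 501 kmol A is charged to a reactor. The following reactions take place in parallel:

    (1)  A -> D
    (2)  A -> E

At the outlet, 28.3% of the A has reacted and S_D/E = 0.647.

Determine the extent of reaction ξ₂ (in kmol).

Conversion of A: A consumed = 0.283 × 501 = 141.8 kmol = 1ξ₁ + 1ξ₂.
Selectivity: 1ξ₁ / (1ξ₂) = 0.647 → ξ₁ = 0.647 ξ₂.
Substitute: (1·0.647 + 1) ξ₂ = 141.8 → ξ₂ = 86.09 kmol, ξ₁ = 55.7 kmol.
Outlet amounts (n = n₀ + Σ ν·ξ):
  A: 501 − 1(55.7) − 1(86.09) = 359.2
  D: 0 + 1(55.7) = 55.7
  E: 0 + 1(86.09) = 86.09

ξ₂ = 86.1 kmol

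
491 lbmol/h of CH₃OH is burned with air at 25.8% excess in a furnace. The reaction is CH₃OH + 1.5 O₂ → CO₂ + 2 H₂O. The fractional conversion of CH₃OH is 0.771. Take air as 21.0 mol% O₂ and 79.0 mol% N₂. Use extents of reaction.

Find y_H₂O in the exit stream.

0.149

Stoichiometric O₂ = 1.5 × 491 = 736.5 lbmol/h; O₂ fed = 736.5 × 1.258 = 926.5 lbmol/h.
N₂ fed = 926.5 × 79/21 = 3485 lbmol/h.
Fuel reacted = 0.771 × 491 → ξ = 378.6 lbmol/h.
Outlet (n = n₀ + ν ξ):
  CH₃OH: 491 − 1(378.6) = 112.4
  O₂: 926.5 − 1.5(378.6) = 358.7
  N₂: 3485 (inert)
  CO₂: 0 + 1(378.6) = 378.6
  H₂O: 0 + 2(378.6) = 757.1
Total out = 5092 lbmol/h; y_H₂O = 757.1 / 5092 = 0.1487.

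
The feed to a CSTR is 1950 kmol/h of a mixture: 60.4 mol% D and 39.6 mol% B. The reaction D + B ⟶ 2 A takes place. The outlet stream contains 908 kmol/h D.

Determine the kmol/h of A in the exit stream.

For D: n = n₀ − 1ξ → 908 = 1178 − 1ξ, giving ξ = 269.8 kmol/h.
Outlet amounts (n = n₀ + ν ξ):
  D: 1178 − 1(269.8) = 908
  B: 772.2 − 1(269.8) = 502.4
  A: 0 + 2(269.8) = 539.6

540 kmol/h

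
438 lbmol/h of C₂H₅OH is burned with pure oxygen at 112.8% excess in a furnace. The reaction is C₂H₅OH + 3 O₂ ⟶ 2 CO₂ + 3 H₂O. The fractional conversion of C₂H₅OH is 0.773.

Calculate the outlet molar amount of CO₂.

677 lbmol/h

Stoichiometric O₂ = 3 × 438 = 1314 lbmol/h; O₂ fed = 1314 × 2.128 = 2796 lbmol/h.
Fuel reacted = 0.773 × 438 → ξ = 338.6 lbmol/h.
Outlet (n = n₀ + ν ξ):
  C₂H₅OH: 438 − 1(338.6) = 99.43
  O₂: 2796 − 3(338.6) = 1780
  CO₂: 0 + 2(338.6) = 677.1
  H₂O: 0 + 3(338.6) = 1016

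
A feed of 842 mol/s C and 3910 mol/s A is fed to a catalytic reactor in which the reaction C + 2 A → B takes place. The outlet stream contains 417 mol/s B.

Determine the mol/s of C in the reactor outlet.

For B: n = n₀ + 1ξ → 417 = 0 + 1ξ, giving ξ = 417 mol/s.
Outlet amounts (n = n₀ + ν ξ):
  C: 842 − 1(417) = 425
  A: 3910 − 2(417) = 3076
  B: 0 + 1(417) = 417

425 mol/s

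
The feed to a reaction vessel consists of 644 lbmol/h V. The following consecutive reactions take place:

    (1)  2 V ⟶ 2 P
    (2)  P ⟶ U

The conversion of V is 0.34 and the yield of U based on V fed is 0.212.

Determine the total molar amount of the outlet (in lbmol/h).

Conversion of V: V consumed = 2ξ₁ = 0.34 × 644 → ξ₁ = 109.5 lbmol/h.
Yield of U: 1ξ₂ / 644 = 0.212 → ξ₂ = 136.5 lbmol/h.
Outlet amounts (n = n₀ + Σ ν·ξ):
  V: 644 − 2(109.5) = 425
  P: 0 + 2(109.5) − 1(136.5) = 82.43
  U: 0 + 1(136.5) = 136.5
Total out = 425 + 82.43 + 136.5 = 644 lbmol/h.

644 lbmol/h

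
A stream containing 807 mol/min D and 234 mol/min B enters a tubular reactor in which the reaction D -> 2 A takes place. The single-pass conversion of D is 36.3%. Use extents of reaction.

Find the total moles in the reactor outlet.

D reacted = 0.363 × 807 = 292.9 mol/min; ν_D = −1, so ξ = 292.9/1 = 292.9 mol/min.
Outlet amounts (n = n₀ + ν ξ):
  D: 807 − 1(292.9) = 514.1
  A: 0 + 2(292.9) = 585.9
  B: 234 (inert)
Total out = 514.1 + 585.9 + 234 = 1334 mol/min.

1330 mol/min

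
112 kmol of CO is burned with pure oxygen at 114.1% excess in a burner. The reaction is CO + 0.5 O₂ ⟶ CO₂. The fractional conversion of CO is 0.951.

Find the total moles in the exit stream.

Stoichiometric O₂ = 0.5 × 112 = 56 kmol; O₂ fed = 56 × 2.141 = 119.9 kmol.
Fuel reacted = 0.951 × 112 → ξ = 106.5 kmol.
Outlet (n = n₀ + ν ξ):
  CO: 112 − 1(106.5) = 5.488
  O₂: 119.9 − 0.5(106.5) = 66.64
  CO₂: 0 + 1(106.5) = 106.5
Total out = 5.488 + 66.64 + 106.5 = 178.6 kmol.

179 kmol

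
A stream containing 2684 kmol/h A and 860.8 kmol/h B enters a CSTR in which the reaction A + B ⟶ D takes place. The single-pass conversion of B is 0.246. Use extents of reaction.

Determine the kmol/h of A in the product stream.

2470 kmol/h

B reacted = 0.246 × 860.8 = 211.8 kmol/h; ν_B = −1, so ξ = 211.8/1 = 211.8 kmol/h.
Outlet amounts (n = n₀ + ν ξ):
  A: 2684 − 1(211.8) = 2472
  B: 860.8 − 1(211.8) = 649
  D: 0 + 1(211.8) = 211.8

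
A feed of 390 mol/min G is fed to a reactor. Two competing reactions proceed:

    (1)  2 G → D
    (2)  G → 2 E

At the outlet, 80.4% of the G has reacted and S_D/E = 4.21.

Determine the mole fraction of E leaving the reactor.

0.135

Conversion of G: G consumed = 0.804 × 390 = 313.6 mol/min = 2ξ₁ + 1ξ₂.
Selectivity: 1ξ₁ / (2ξ₂) = 4.21 → ξ₁ = 8.42 ξ₂.
Substitute: (2·8.42 + 1) ξ₂ = 313.6 → ξ₂ = 17.58 mol/min, ξ₁ = 148 mol/min.
Outlet amounts (n = n₀ + Σ ν·ξ):
  G: 390 − 2(148) − 1(17.58) = 76.44
  D: 0 + 1(148) = 148
  E: 0 + 2(17.58) = 35.15
Total out = 259.6 mol/min; y_E = 35.15 / 259.6 = 0.1354.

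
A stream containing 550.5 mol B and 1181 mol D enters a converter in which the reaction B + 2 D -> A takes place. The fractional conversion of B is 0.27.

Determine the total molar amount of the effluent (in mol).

B reacted = 0.27 × 550.5 = 148.6 mol; ν_B = −1, so ξ = 148.6/1 = 148.6 mol.
Outlet amounts (n = n₀ + ν ξ):
  B: 550.5 − 1(148.6) = 401.9
  D: 1181 − 2(148.6) = 883.7
  A: 0 + 1(148.6) = 148.6
Total out = 401.9 + 883.7 + 148.6 = 1434 mol.

1430 mol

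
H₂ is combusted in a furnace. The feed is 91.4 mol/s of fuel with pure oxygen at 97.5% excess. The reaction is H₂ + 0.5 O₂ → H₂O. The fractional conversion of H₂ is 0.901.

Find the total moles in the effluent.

140 mol/s

Stoichiometric O₂ = 0.5 × 91.4 = 45.7 mol/s; O₂ fed = 45.7 × 1.975 = 90.26 mol/s.
Fuel reacted = 0.901 × 91.4 → ξ = 82.35 mol/s.
Outlet (n = n₀ + ν ξ):
  H₂: 91.4 − 1(82.35) = 9.049
  O₂: 90.26 − 0.5(82.35) = 49.08
  H₂O: 0 + 1(82.35) = 82.35
Total out = 9.049 + 49.08 + 82.35 = 140.5 mol/s.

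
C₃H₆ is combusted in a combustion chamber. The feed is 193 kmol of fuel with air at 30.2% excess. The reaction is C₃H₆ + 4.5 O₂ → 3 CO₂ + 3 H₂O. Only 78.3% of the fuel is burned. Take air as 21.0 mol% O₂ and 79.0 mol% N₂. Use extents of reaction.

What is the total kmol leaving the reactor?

5650 kmol

Stoichiometric O₂ = 4.5 × 193 = 868.5 kmol; O₂ fed = 868.5 × 1.302 = 1131 kmol.
N₂ fed = 1131 × 79/21 = 4254 kmol.
Fuel reacted = 0.783 × 193 → ξ = 151.1 kmol.
Outlet (n = n₀ + ν ξ):
  C₃H₆: 193 − 1(151.1) = 41.88
  O₂: 1131 − 4.5(151.1) = 450.8
  N₂: 4254 (inert)
  CO₂: 0 + 3(151.1) = 453.4
  H₂O: 0 + 3(151.1) = 453.4
Total out = 41.88 + 450.8 + 4254 + 453.4 + 453.4 = 5653 kmol.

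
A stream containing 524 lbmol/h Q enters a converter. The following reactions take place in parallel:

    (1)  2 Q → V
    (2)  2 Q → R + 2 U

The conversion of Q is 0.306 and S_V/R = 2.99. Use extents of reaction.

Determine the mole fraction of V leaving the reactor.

Conversion of Q: Q consumed = 0.306 × 524 = 160.3 lbmol/h = 2ξ₁ + 2ξ₂.
Selectivity: 1ξ₁ / (1ξ₂) = 2.99 → ξ₁ = 2.99 ξ₂.
Substitute: (2·2.99 + 2) ξ₂ = 160.3 → ξ₂ = 20.09 lbmol/h, ξ₁ = 60.08 lbmol/h.
Outlet amounts (n = n₀ + Σ ν·ξ):
  Q: 524 − 2(60.08) − 2(20.09) = 363.7
  V: 0 + 1(60.08) = 60.08
  R: 0 + 1(20.09) = 20.09
  U: 0 + 2(20.09) = 40.19
Total out = 484 lbmol/h; y_V = 60.08 / 484 = 0.1241.

0.124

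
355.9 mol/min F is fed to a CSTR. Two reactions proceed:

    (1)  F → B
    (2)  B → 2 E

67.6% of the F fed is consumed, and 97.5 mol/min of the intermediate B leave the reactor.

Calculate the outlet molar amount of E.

286 mol/min

Conversion of F: F consumed = 1ξ₁ = 0.676 × 355.9 → ξ₁ = 240.6 mol/min.
B balance: n_B = 0 + 1ξ₁ − 1ξ₂ = 97.5 → ξ₂ = (1·240.6 − 97.5)/1 = 143.1 mol/min.
Outlet amounts (n = n₀ + Σ ν·ξ):
  F: 355.9 − 1(240.6) = 115.3
  B: 0 + 1(240.6) − 1(143.1) = 97.5
  E: 0 + 2(143.1) = 286.2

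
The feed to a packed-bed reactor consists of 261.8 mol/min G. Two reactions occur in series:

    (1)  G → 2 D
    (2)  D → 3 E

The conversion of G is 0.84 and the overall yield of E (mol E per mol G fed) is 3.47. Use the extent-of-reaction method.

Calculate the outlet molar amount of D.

137 mol/min

Conversion of G: G consumed = 1ξ₁ = 0.84 × 261.8 → ξ₁ = 219.9 mol/min.
Yield of E: 3ξ₂ / 261.8 = 3.47 → ξ₂ = 302.8 mol/min.
Outlet amounts (n = n₀ + Σ ν·ξ):
  G: 261.8 − 1(219.9) = 41.89
  D: 0 + 2(219.9) − 1(302.8) = 137
  E: 0 + 3(302.8) = 908.4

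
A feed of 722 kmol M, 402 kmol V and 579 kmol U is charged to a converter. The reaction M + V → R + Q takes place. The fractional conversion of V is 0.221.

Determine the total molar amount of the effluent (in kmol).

1700 kmol

V reacted = 0.221 × 402 = 88.84 kmol; ν_V = −1, so ξ = 88.84/1 = 88.84 kmol.
Outlet amounts (n = n₀ + ν ξ):
  M: 722 − 1(88.84) = 633.2
  V: 402 − 1(88.84) = 313.2
  R: 0 + 1(88.84) = 88.84
  Q: 0 + 1(88.84) = 88.84
  U: 579 (inert)
Total out = 633.2 + 313.2 + 88.84 + 88.84 + 579 = 1703 kmol.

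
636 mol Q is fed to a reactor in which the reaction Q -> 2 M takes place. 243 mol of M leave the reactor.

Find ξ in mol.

ξ = 122 mol

For M: n = n₀ + 2ξ → 243 = 0 + 2ξ, giving ξ = 121.5 mol.
Outlet amounts (n = n₀ + ν ξ):
  Q: 636 − 1(121.5) = 514.5
  M: 0 + 2(121.5) = 243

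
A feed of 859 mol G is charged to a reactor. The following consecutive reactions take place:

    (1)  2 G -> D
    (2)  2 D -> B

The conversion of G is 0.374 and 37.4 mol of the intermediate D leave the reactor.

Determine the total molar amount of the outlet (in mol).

637 mol

Conversion of G: G consumed = 2ξ₁ = 0.374 × 859 → ξ₁ = 160.6 mol.
D balance: n_D = 0 + 1ξ₁ − 2ξ₂ = 37.4 → ξ₂ = (1·160.6 − 37.4)/2 = 61.62 mol.
Outlet amounts (n = n₀ + Σ ν·ξ):
  G: 859 − 2(160.6) = 537.7
  D: 0 + 1(160.6) − 2(61.62) = 37.4
  B: 0 + 1(61.62) = 61.62
Total out = 537.7 + 37.4 + 61.62 = 636.8 mol.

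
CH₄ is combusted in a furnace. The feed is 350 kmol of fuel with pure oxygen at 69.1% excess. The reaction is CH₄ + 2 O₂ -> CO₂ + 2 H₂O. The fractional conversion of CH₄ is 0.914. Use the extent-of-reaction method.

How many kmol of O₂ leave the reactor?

544 kmol

Stoichiometric O₂ = 2 × 350 = 700 kmol; O₂ fed = 700 × 1.691 = 1184 kmol.
Fuel reacted = 0.914 × 350 → ξ = 319.9 kmol.
Outlet (n = n₀ + ν ξ):
  CH₄: 350 − 1(319.9) = 30.1
  O₂: 1184 − 2(319.9) = 543.9
  CO₂: 0 + 1(319.9) = 319.9
  H₂O: 0 + 2(319.9) = 639.8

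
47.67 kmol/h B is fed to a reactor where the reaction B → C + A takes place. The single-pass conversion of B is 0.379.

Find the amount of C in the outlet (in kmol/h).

18.1 kmol/h

B reacted = 0.379 × 47.67 = 18.07 kmol/h; ν_B = −1, so ξ = 18.07/1 = 18.07 kmol/h.
Outlet amounts (n = n₀ + ν ξ):
  B: 47.67 − 1(18.07) = 29.6
  C: 0 + 1(18.07) = 18.07
  A: 0 + 1(18.07) = 18.07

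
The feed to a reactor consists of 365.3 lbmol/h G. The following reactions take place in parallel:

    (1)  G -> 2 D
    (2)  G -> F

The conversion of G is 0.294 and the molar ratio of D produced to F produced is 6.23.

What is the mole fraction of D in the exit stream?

0.364

Conversion of G: G consumed = 0.294 × 365.3 = 107.4 lbmol/h = 1ξ₁ + 1ξ₂.
Selectivity: 2ξ₁ / (1ξ₂) = 6.23 → ξ₁ = 3.115 ξ₂.
Substitute: (1·3.115 + 1) ξ₂ = 107.4 → ξ₂ = 26.1 lbmol/h, ξ₁ = 81.3 lbmol/h.
Outlet amounts (n = n₀ + Σ ν·ξ):
  G: 365.3 − 1(81.3) − 1(26.1) = 257.9
  D: 0 + 2(81.3) = 162.6
  F: 0 + 1(26.1) = 26.1
Total out = 446.6 lbmol/h; y_D = 162.6 / 446.6 = 0.3641.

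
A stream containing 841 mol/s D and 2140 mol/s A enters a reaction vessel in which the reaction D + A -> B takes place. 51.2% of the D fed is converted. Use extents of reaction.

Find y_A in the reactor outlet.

D reacted = 0.512 × 841 = 430.6 mol/s; ν_D = −1, so ξ = 430.6/1 = 430.6 mol/s.
Outlet amounts (n = n₀ + ν ξ):
  D: 841 − 1(430.6) = 410.4
  A: 2140 − 1(430.6) = 1709
  B: 0 + 1(430.6) = 430.6
Total out = 2550 mol/s; y_A = 1709 / 2550 = 0.6702.

0.67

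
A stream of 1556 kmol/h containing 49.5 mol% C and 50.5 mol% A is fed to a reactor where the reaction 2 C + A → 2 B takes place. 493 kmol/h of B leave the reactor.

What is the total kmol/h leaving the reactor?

1310 kmol/h

For B: n = n₀ + 2ξ → 493 = 0 + 2ξ, giving ξ = 246.5 kmol/h.
Outlet amounts (n = n₀ + ν ξ):
  C: 770.2 − 2(246.5) = 277.2
  A: 785.8 − 1(246.5) = 539.3
  B: 0 + 2(246.5) = 493
Total out = 277.2 + 539.3 + 493 = 1310 kmol/h.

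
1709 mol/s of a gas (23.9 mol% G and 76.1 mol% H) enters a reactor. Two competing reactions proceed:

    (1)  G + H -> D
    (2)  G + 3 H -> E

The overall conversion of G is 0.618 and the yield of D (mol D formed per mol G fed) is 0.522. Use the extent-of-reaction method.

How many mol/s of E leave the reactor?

Yield of D: 1ξ₁ / 408.5 = 0.522 → ξ₁ = 213.2 mol/s.
Conversion of G: 1ξ₁ + 1ξ₂ = 0.618 × 408.5 = 252.4 → ξ₂ = 39.21 mol/s.
Outlet amounts (n = n₀ + Σ ν·ξ):
  G: 408.5 − 1(213.2) − 1(39.21) = 156
  H: 1301 − 1(213.2) − 3(39.21) = 969.7
  D: 0 + 1(213.2) = 213.2
  E: 0 + 1(39.21) = 39.21

39.2 mol/s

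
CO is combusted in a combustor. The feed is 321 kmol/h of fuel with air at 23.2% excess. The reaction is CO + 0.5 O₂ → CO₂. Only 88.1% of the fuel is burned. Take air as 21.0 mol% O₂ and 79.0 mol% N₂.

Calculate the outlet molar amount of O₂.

56.3 kmol/h

Stoichiometric O₂ = 0.5 × 321 = 160.5 kmol/h; O₂ fed = 160.5 × 1.232 = 197.7 kmol/h.
N₂ fed = 197.7 × 79/21 = 743.9 kmol/h.
Fuel reacted = 0.881 × 321 → ξ = 282.8 kmol/h.
Outlet (n = n₀ + ν ξ):
  CO: 321 − 1(282.8) = 38.2
  O₂: 197.7 − 0.5(282.8) = 56.34
  N₂: 743.9 (inert)
  CO₂: 0 + 1(282.8) = 282.8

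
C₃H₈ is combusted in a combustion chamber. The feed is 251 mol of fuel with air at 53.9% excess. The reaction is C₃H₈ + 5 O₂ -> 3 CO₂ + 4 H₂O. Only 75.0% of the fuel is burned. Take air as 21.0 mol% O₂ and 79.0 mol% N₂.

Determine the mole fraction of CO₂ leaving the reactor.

Stoichiometric O₂ = 5 × 251 = 1255 mol; O₂ fed = 1255 × 1.539 = 1931 mol.
N₂ fed = 1931 × 79/21 = 7266 mol.
Fuel reacted = 0.75 × 251 → ξ = 188.2 mol.
Outlet (n = n₀ + ν ξ):
  C₃H₈: 251 − 1(188.2) = 62.75
  O₂: 1931 − 5(188.2) = 990.2
  N₂: 7266 (inert)
  CO₂: 0 + 3(188.2) = 564.8
  H₂O: 0 + 4(188.2) = 753
Total out = 9637 mol; y_CO₂ = 564.8 / 9637 = 0.0586.

0.0586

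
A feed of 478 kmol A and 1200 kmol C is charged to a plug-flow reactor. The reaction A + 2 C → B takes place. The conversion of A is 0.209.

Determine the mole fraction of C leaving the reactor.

0.677

A reacted = 0.209 × 478 = 99.9 kmol; ν_A = −1, so ξ = 99.9/1 = 99.9 kmol.
Outlet amounts (n = n₀ + ν ξ):
  A: 478 − 1(99.9) = 378.1
  C: 1200 − 2(99.9) = 1000
  B: 0 + 1(99.9) = 99.9
Total out = 1478 kmol; y_C = 1000 / 1478 = 0.6766.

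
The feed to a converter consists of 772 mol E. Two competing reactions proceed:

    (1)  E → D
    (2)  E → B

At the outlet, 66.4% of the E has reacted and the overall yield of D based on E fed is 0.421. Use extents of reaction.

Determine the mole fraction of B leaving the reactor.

0.243

Yield of D: 1ξ₁ / 772 = 0.421 → ξ₁ = 325 mol.
Conversion of E: 1ξ₁ + 1ξ₂ = 0.664 × 772 = 512.6 → ξ₂ = 187.6 mol.
Outlet amounts (n = n₀ + Σ ν·ξ):
  E: 772 − 1(325) − 1(187.6) = 259.4
  D: 0 + 1(325) = 325
  B: 0 + 1(187.6) = 187.6
Total out = 772 mol; y_B = 187.6 / 772 = 0.243.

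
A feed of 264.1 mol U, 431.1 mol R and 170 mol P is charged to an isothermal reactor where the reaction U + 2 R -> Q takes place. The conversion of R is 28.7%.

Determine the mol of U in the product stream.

202 mol

R reacted = 0.287 × 431.1 = 123.7 mol; ν_R = −2, so ξ = 123.7/2 = 61.86 mol.
Outlet amounts (n = n₀ + ν ξ):
  U: 264.1 − 1(61.86) = 202.2
  R: 431.1 − 2(61.86) = 307.4
  Q: 0 + 1(61.86) = 61.86
  P: 170 (inert)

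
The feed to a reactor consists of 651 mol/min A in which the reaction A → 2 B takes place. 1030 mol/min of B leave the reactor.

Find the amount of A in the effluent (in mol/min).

136 mol/min

For B: n = n₀ + 2ξ → 1030 = 0 + 2ξ, giving ξ = 515 mol/min.
Outlet amounts (n = n₀ + ν ξ):
  A: 651 − 1(515) = 136
  B: 0 + 2(515) = 1030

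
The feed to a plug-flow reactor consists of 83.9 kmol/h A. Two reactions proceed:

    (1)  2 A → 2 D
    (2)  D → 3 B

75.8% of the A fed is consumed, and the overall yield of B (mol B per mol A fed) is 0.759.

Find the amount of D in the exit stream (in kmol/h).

Conversion of A: A consumed = 2ξ₁ = 0.758 × 83.9 → ξ₁ = 31.8 kmol/h.
Yield of B: 3ξ₂ / 83.9 = 0.759 → ξ₂ = 21.23 kmol/h.
Outlet amounts (n = n₀ + Σ ν·ξ):
  A: 83.9 − 2(31.8) = 20.3
  D: 0 + 2(31.8) − 1(21.23) = 42.37
  B: 0 + 3(21.23) = 63.68

42.4 kmol/h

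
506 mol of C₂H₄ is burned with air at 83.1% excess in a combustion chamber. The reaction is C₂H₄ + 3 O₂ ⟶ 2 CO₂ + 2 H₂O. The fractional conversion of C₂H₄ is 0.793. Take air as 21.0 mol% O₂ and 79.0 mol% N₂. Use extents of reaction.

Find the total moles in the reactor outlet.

13700 mol

Stoichiometric O₂ = 3 × 506 = 1518 mol; O₂ fed = 1518 × 1.831 = 2779 mol.
N₂ fed = 2779 × 79/21 = 10460 mol.
Fuel reacted = 0.793 × 506 → ξ = 401.3 mol.
Outlet (n = n₀ + ν ξ):
  C₂H₄: 506 − 1(401.3) = 104.7
  O₂: 2779 − 3(401.3) = 1576
  N₂: 10460 (inert)
  CO₂: 0 + 2(401.3) = 802.5
  H₂O: 0 + 2(401.3) = 802.5
Total out = 104.7 + 1576 + 10460 + 802.5 + 802.5 = 13740 mol.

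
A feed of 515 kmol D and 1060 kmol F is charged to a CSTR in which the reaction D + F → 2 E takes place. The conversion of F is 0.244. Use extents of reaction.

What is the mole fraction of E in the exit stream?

F reacted = 0.244 × 1060 = 258.6 kmol; ν_F = −1, so ξ = 258.6/1 = 258.6 kmol.
Outlet amounts (n = n₀ + ν ξ):
  D: 515 − 1(258.6) = 256.4
  F: 1060 − 1(258.6) = 801.4
  E: 0 + 2(258.6) = 517.3
Total out = 1575 kmol; y_E = 517.3 / 1575 = 0.3284.

0.328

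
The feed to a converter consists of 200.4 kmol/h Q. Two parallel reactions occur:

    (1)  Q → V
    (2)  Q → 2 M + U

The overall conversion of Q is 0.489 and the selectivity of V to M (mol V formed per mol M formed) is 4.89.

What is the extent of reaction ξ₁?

ξ₁ = 88.9 kmol/h

Conversion of Q: Q consumed = 0.489 × 200.4 = 98 kmol/h = 1ξ₁ + 1ξ₂.
Selectivity: 1ξ₁ / (2ξ₂) = 4.89 → ξ₁ = 9.78 ξ₂.
Substitute: (1·9.78 + 1) ξ₂ = 98 → ξ₂ = 9.091 kmol/h, ξ₁ = 88.91 kmol/h.
Outlet amounts (n = n₀ + Σ ν·ξ):
  Q: 200.4 − 1(88.91) − 1(9.091) = 102.4
  V: 0 + 1(88.91) = 88.91
  M: 0 + 2(9.091) = 18.18
  U: 0 + 1(9.091) = 9.091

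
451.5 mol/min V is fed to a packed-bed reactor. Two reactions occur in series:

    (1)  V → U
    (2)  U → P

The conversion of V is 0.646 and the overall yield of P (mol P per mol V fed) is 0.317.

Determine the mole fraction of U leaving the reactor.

0.329

Conversion of V: V consumed = 1ξ₁ = 0.646 × 451.5 → ξ₁ = 291.7 mol/min.
Yield of P: 1ξ₂ / 451.5 = 0.317 → ξ₂ = 143.1 mol/min.
Outlet amounts (n = n₀ + Σ ν·ξ):
  V: 451.5 − 1(291.7) = 159.8
  U: 0 + 1(291.7) − 1(143.1) = 148.5
  P: 0 + 1(143.1) = 143.1
Total out = 451.5 mol/min; y_U = 148.5 / 451.5 = 0.329.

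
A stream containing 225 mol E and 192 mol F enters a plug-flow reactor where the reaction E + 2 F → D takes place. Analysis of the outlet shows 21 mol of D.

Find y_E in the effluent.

For D: n = n₀ + 1ξ → 21 = 0 + 1ξ, giving ξ = 21 mol.
Outlet amounts (n = n₀ + ν ξ):
  E: 225 − 1(21) = 204
  F: 192 − 2(21) = 150
  D: 0 + 1(21) = 21
Total out = 375 mol; y_E = 204 / 375 = 0.544.

0.544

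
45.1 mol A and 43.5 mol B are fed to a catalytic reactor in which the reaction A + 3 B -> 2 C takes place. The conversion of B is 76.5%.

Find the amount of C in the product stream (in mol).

22.2 mol

B reacted = 0.765 × 43.5 = 33.28 mol; ν_B = −3, so ξ = 33.28/3 = 11.09 mol.
Outlet amounts (n = n₀ + ν ξ):
  A: 45.1 − 1(11.09) = 34.01
  B: 43.5 − 3(11.09) = 10.22
  C: 0 + 2(11.09) = 22.19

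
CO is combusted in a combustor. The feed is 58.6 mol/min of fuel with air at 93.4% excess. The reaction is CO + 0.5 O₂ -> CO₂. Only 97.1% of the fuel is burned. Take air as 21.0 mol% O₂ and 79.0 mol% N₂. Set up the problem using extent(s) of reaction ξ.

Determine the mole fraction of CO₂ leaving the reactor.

0.19

Stoichiometric O₂ = 0.5 × 58.6 = 29.3 mol/min; O₂ fed = 29.3 × 1.934 = 56.67 mol/min.
N₂ fed = 56.67 × 79/21 = 213.2 mol/min.
Fuel reacted = 0.971 × 58.6 → ξ = 56.9 mol/min.
Outlet (n = n₀ + ν ξ):
  CO: 58.6 − 1(56.9) = 1.699
  O₂: 56.67 − 0.5(56.9) = 28.22
  N₂: 213.2 (inert)
  CO₂: 0 + 1(56.9) = 56.9
Total out = 300 mol/min; y_CO₂ = 56.9 / 300 = 0.1897.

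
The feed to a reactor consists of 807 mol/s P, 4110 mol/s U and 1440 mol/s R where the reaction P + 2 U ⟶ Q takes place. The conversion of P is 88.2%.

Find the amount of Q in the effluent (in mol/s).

712 mol/s

P reacted = 0.882 × 807 = 711.8 mol/s; ν_P = −1, so ξ = 711.8/1 = 711.8 mol/s.
Outlet amounts (n = n₀ + ν ξ):
  P: 807 − 1(711.8) = 95.23
  U: 4110 − 2(711.8) = 2686
  Q: 0 + 1(711.8) = 711.8
  R: 1440 (inert)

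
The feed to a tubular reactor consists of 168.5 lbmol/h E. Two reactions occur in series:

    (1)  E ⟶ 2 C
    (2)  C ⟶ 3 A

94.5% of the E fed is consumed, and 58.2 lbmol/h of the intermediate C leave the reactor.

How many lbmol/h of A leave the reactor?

Conversion of E: E consumed = 1ξ₁ = 0.945 × 168.5 → ξ₁ = 159.2 lbmol/h.
C balance: n_C = 0 + 2ξ₁ − 1ξ₂ = 58.2 → ξ₂ = (2·159.2 − 58.2)/1 = 260.3 lbmol/h.
Outlet amounts (n = n₀ + Σ ν·ξ):
  E: 168.5 − 1(159.2) = 9.268
  C: 0 + 2(159.2) − 1(260.3) = 58.2
  A: 0 + 3(260.3) = 780.8

781 lbmol/h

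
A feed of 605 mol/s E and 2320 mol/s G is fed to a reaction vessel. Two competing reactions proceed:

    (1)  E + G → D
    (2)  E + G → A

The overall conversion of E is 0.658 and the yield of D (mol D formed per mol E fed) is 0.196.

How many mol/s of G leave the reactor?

Yield of D: 1ξ₁ / 605 = 0.196 → ξ₁ = 118.6 mol/s.
Conversion of E: 1ξ₁ + 1ξ₂ = 0.658 × 605 = 398.1 → ξ₂ = 279.5 mol/s.
Outlet amounts (n = n₀ + Σ ν·ξ):
  E: 605 − 1(118.6) − 1(279.5) = 206.9
  G: 2320 − 1(118.6) − 1(279.5) = 1922
  D: 0 + 1(118.6) = 118.6
  A: 0 + 1(279.5) = 279.5

1920 mol/s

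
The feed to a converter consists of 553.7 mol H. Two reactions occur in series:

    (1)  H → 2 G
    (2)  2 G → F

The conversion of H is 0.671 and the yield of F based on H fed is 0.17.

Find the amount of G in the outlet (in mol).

Conversion of H: H consumed = 1ξ₁ = 0.671 × 553.7 → ξ₁ = 371.5 mol.
Yield of F: 1ξ₂ / 553.7 = 0.17 → ξ₂ = 94.13 mol.
Outlet amounts (n = n₀ + Σ ν·ξ):
  H: 553.7 − 1(371.5) = 182.2
  G: 0 + 2(371.5) − 2(94.13) = 554.8
  F: 0 + 1(94.13) = 94.13

555 mol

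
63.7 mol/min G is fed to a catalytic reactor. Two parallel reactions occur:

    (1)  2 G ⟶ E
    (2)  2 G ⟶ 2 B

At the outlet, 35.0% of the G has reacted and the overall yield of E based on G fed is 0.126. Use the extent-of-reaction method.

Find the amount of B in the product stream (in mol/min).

Yield of E: 1ξ₁ / 63.7 = 0.126 → ξ₁ = 8.026 mol/min.
Conversion of G: 2ξ₁ + 2ξ₂ = 0.35 × 63.7 = 22.29 → ξ₂ = 3.121 mol/min.
Outlet amounts (n = n₀ + Σ ν·ξ):
  G: 63.7 − 2(8.026) − 2(3.121) = 41.41
  E: 0 + 1(8.026) = 8.026
  B: 0 + 2(3.121) = 6.243

6.24 mol/min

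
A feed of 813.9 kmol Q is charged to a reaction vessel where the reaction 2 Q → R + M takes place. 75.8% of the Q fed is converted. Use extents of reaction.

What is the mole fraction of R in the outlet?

Q reacted = 0.758 × 813.9 = 616.9 kmol; ν_Q = −2, so ξ = 616.9/2 = 308.5 kmol.
Outlet amounts (n = n₀ + ν ξ):
  Q: 813.9 − 2(308.5) = 197
  R: 0 + 1(308.5) = 308.5
  M: 0 + 1(308.5) = 308.5
Total out = 813.9 kmol; y_R = 308.5 / 813.9 = 0.379.

0.379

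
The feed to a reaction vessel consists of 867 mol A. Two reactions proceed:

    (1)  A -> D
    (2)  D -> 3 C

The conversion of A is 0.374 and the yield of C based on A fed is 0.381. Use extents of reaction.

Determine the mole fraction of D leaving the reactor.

0.197

Conversion of A: A consumed = 1ξ₁ = 0.374 × 867 → ξ₁ = 324.3 mol.
Yield of C: 3ξ₂ / 867 = 0.381 → ξ₂ = 110.1 mol.
Outlet amounts (n = n₀ + Σ ν·ξ):
  A: 867 − 1(324.3) = 542.7
  D: 0 + 1(324.3) − 1(110.1) = 214.1
  C: 0 + 3(110.1) = 330.3
Total out = 1087 mol; y_D = 214.1 / 1087 = 0.197.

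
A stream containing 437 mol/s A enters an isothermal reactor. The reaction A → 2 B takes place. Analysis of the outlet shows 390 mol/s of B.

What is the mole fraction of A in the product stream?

For B: n = n₀ + 2ξ → 390 = 0 + 2ξ, giving ξ = 195 mol/s.
Outlet amounts (n = n₀ + ν ξ):
  A: 437 − 1(195) = 242
  B: 0 + 2(195) = 390
Total out = 632 mol/s; y_A = 242 / 632 = 0.3829.

0.383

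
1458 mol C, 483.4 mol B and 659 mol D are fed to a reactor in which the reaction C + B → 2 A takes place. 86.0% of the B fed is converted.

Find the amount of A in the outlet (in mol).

831 mol

B reacted = 0.86 × 483.4 = 415.7 mol; ν_B = −1, so ξ = 415.7/1 = 415.7 mol.
Outlet amounts (n = n₀ + ν ξ):
  C: 1458 − 1(415.7) = 1042
  B: 483.4 − 1(415.7) = 67.68
  A: 0 + 2(415.7) = 831.4
  D: 659 (inert)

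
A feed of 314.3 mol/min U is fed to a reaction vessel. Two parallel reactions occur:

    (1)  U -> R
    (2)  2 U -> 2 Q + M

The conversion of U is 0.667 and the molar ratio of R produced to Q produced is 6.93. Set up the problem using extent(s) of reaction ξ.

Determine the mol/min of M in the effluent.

13.2 mol/min

Conversion of U: U consumed = 0.667 × 314.3 = 209.6 mol/min = 1ξ₁ + 2ξ₂.
Selectivity: 1ξ₁ / (2ξ₂) = 6.93 → ξ₁ = 13.86 ξ₂.
Substitute: (1·13.86 + 2) ξ₂ = 209.6 → ξ₂ = 13.22 mol/min, ξ₁ = 183.2 mol/min.
Outlet amounts (n = n₀ + Σ ν·ξ):
  U: 314.3 − 1(183.2) − 2(13.22) = 104.7
  R: 0 + 1(183.2) = 183.2
  Q: 0 + 2(13.22) = 26.44
  M: 0 + 1(13.22) = 13.22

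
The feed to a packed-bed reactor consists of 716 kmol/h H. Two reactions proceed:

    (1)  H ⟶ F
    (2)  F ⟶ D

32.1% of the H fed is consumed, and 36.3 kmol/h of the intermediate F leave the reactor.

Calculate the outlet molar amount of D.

194 kmol/h

Conversion of H: H consumed = 1ξ₁ = 0.321 × 716 → ξ₁ = 229.8 kmol/h.
F balance: n_F = 0 + 1ξ₁ − 1ξ₂ = 36.3 → ξ₂ = (1·229.8 − 36.3)/1 = 193.5 kmol/h.
Outlet amounts (n = n₀ + Σ ν·ξ):
  H: 716 − 1(229.8) = 486.2
  F: 0 + 1(229.8) − 1(193.5) = 36.3
  D: 0 + 1(193.5) = 193.5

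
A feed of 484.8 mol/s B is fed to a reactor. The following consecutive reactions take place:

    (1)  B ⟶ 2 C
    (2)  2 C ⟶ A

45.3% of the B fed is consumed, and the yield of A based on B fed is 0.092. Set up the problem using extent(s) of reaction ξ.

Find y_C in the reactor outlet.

Conversion of B: B consumed = 1ξ₁ = 0.453 × 484.8 → ξ₁ = 219.6 mol/s.
Yield of A: 1ξ₂ / 484.8 = 0.092 → ξ₂ = 44.6 mol/s.
Outlet amounts (n = n₀ + Σ ν·ξ):
  B: 484.8 − 1(219.6) = 265.2
  C: 0 + 2(219.6) − 2(44.6) = 350
  A: 0 + 1(44.6) = 44.6
Total out = 659.8 mol/s; y_C = 350 / 659.8 = 0.5305.

0.53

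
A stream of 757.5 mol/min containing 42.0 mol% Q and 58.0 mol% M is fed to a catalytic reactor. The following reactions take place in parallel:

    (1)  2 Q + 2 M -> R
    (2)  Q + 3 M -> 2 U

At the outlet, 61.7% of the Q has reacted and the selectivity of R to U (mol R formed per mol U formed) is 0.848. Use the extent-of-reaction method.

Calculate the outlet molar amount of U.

89.4 mol/min

Conversion of Q: Q consumed = 0.617 × 318.1 = 196.3 mol/min = 2ξ₁ + 1ξ₂.
Selectivity: 1ξ₁ / (2ξ₂) = 0.848 → ξ₁ = 1.696 ξ₂.
Substitute: (2·1.696 + 1) ξ₂ = 196.3 → ξ₂ = 44.69 mol/min, ξ₁ = 75.8 mol/min.
Outlet amounts (n = n₀ + Σ ν·ξ):
  Q: 318.1 − 2(75.8) − 1(44.69) = 121.9
  M: 439.4 − 2(75.8) − 3(44.69) = 153.7
  R: 0 + 1(75.8) = 75.8
  U: 0 + 2(44.69) = 89.39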